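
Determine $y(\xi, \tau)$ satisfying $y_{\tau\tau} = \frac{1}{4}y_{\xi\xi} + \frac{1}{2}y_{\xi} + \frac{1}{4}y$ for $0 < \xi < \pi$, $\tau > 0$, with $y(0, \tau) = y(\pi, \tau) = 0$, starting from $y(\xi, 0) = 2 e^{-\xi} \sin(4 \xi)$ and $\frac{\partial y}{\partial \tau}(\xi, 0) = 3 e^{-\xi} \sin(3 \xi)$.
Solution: Substitute $y = e^{-\xi}u$, i.e. $u = e^{\xi}y$.
By the product rule, $y_{\xi} = e^{-\xi}(u_{\xi} - u)$, $y_{\xi\xi} = e^{-\xi}(u_{\xi\xi} - 2u_{\xi} + u)$, $y_{\tau\tau} = e^{-\xi}u_{\tau\tau}$.
Substituting into the PDE and dividing by $e^{-\xi}$: $u_{\tau\tau} = \frac{1}{4}(u_{\xi\xi} - 2u_{\xi} + u) + \frac{1}{2}(u_{\xi} - u) + \frac{1}{4}u$.
The lower-order terms cancel, leaving the standard wave equation $u_{\tau\tau} = \frac{1}{4}u_{\xi\xi}$.
Initial data for $u$: $u(\xi,0) = e^{\xi}y(\xi,0) = 2 \sin(4 \xi)$; $u_{\tau}(\xi,0) = e^{\xi}y_{\tau}(\xi,0) = 3 \sin(3 \xi)$. The boundary conditions carry over: $u(0,\tau) = u(\pi,\tau) = 0$.
Solve for $u$:
  Using separation of variables $u = X(\xi)T(\tau)$:
  Eigenfunctions: $\sin(n\xi)$, $n = 1, 2, 3, \ldots$
  General solution: $u(\xi, \tau) = \sum [A_n \cos(n \tau/2) + B_n \sin(n \tau/2)] \sin(n\xi)$
  From $u(\xi,0) = 2 \sin(4 \xi)$: $A_4=2$. From $u_{\tau}(\xi,0) = 3 \sin(3 \xi)$, using $u_{\tau}(\xi,0) = \sum \omega_n B_n \sin(n\xi)$ with $\omega_n = n/2$: $B_3 = 3/(3/2) = 2$.
Hence $u(\xi,\tau) = 2 \sin(3 \xi) \sin(3 \tau/2) + 2 \sin(4 \xi) \cos(2 \tau)$.
Transform back: $y(\xi,\tau) = e^{-\xi}u(\xi,\tau)$.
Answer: $y(\xi, \tau) = 2 e^{-\xi} \sin(3 \tau/2) \sin(3 \xi) + 2 e^{-\xi} \sin(4 \xi) \cos(2 \tau)$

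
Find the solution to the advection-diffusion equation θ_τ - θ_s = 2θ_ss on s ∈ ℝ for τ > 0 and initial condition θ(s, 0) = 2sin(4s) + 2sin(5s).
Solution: Moving frame: η = s + τ, σ = τ, θ = u(η,σ), so θ_τ = u_σ + u_η and θ_ss = u_ηη.
Hence θ_τ - θ_s = u_σ and the PDE becomes the heat equation u_σ = 2u_ηη on η ∈ ℝ.
Initial data: u(η,0) = θ(η,0) = 2sin(4η) + 2sin(5η). Each mode sin(nη) decays as exp(-2n²σ) on ℝ, so u(η,σ) = Σ c_n exp(-2n²σ) sin(nη) with c_4=2, c_5=2: u(η,σ) = 2exp(-32σ)sin(4η) + 2exp(-50σ)sin(5η).
Substituting back: θ(s,τ) = u(s + τ, τ).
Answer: θ(s, τ) = 2exp(-32τ)sin(4s + 4τ) + 2exp(-50τ)sin(5s + 5τ)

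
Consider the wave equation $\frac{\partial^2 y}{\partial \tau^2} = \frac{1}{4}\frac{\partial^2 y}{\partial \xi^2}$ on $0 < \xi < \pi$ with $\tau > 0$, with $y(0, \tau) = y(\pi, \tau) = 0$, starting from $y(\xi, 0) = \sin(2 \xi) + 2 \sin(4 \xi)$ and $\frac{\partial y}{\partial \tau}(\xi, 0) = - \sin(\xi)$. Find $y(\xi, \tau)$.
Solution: Using separation of variables $y = X(\xi)T(\tau)$:
Eigenfunctions: $\sin(n\xi)$, $n = 1, 2, 3, \ldots$
General solution: $y(\xi, \tau) = \sum [A_n \cos(n \tau/2) + B_n \sin(n \tau/2)] \sin(n\xi)$
From $y(\xi,0) = \sin(2 \xi) + 2 \sin(4 \xi)$: $A_2=1, A_4=2$. From $y_{\tau}(\xi,0) = - \sin(\xi)$, using $y_{\tau}(\xi,0) = \sum \omega_n B_n \sin(n\xi)$ with $\omega_n = n/2$: $B_1 = (-1)/(1/2) = -2$.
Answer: $y(\xi, \tau) = -2 \sin(\tau/2) \sin(\xi) + \sin(2 \xi) \cos(\tau) + 2 \sin(4 \xi) \cos(2 \tau)$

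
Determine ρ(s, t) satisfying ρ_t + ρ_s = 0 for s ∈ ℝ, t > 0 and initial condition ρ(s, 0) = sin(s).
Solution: By method of characteristics (waves move right with speed 1):
Along characteristics s - t = const, ρ is constant, so ρ(s,t) = f(s - t) with f = ρ(·, 0).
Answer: ρ(s, t) = sin(s - t)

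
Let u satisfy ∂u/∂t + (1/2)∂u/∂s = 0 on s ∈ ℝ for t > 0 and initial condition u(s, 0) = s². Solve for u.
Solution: By characteristics (ds/dt = 1/2), u(s,t) = f(s - (1/2)t) with f = u(·, 0).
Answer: u(s, t) = s² - st + (1/4)t²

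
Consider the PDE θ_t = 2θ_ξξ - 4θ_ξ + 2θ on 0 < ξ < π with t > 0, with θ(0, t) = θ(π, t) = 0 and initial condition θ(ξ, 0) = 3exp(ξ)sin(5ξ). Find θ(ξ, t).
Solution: Substitute θ = exp(ξ)u, i.e. u = exp(-ξ)θ.
By the product rule, θ_ξ = exp(ξ)(u_ξ + u), θ_ξξ = exp(ξ)(u_ξξ + 2u_ξ + u), θ_t = exp(ξ)u_t.
Substituting into the PDE and dividing by exp(ξ): u_t = 2(u_ξξ + 2u_ξ + u) - 4(u_ξ + u) + 2u.
The lower-order terms cancel, leaving the standard heat equation u_t = 2u_ξξ.
Initial data for u: u(ξ,0) = exp(-ξ)θ(ξ,0) = 3sin(5ξ). The boundary conditions carry over: u(0,t) = u(π,t) = 0.
Solve for u:
  Using separation of variables u = X(ξ)G(t):
  Eigenfunctions: sin(nξ), n = 1, 2, 3, ...
  General solution: u(ξ, t) = Σ c_n sin(nξ) exp(-2n² t)
  Matching u(ξ,0) = 3sin(5ξ) term by term: c_5=3.
Hence u(ξ,t) = 3exp(-50t)sin(5ξ).
Transform back: θ(ξ,t) = exp(ξ)u(ξ,t).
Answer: θ(ξ, t) = 3exp(-50t)exp(ξ)sin(5ξ)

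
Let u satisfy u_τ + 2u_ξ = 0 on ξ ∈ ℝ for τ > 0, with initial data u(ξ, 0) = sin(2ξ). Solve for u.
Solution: By method of characteristics (waves move right with speed 2):
Along characteristics ξ - 2τ = const, u is constant, so u(ξ,τ) = f(ξ - 2τ) with f = u(·, 0).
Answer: u(ξ, τ) = sin(2ξ - 4τ)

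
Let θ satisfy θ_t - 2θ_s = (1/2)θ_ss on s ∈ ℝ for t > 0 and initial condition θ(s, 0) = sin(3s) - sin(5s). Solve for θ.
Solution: Moving frame: η = s + 2t, σ = t, θ = u(η,σ), so θ_t = u_σ + 2u_η and θ_ss = u_ηη.
Hence θ_t - 2θ_s = u_σ and the PDE becomes the heat equation u_σ = (1/2)u_ηη on η ∈ ℝ.
Initial data: u(η,0) = θ(η,0) = sin(3η) - sin(5η). Each mode sin(nη) decays as exp(-n²σ/2) on ℝ, so u(η,σ) = Σ c_n exp(-n²σ/2) sin(nη) with c_3=1, c_5=-1: u(η,σ) = exp(-9σ/2)sin(3η) - exp(-25σ/2)sin(5η).
Substituting back: θ(s,t) = u(s + 2t, t).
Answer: θ(s, t) = exp(-9t/2)sin(3s + 6t) - exp(-25t/2)sin(5s + 10t)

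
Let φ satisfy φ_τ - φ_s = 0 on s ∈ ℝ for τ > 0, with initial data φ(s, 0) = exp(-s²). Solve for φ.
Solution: By characteristics (ds/dτ = -1), φ(s,τ) = f(s + τ) with f = φ(·, 0).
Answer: φ(s, τ) = exp(-(s + τ)²)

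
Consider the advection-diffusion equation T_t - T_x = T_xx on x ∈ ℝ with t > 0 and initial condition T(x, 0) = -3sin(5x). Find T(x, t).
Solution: Moving frame: η = x + t, σ = t, T = u(η,σ), so T_t = u_σ + u_η and T_xx = u_ηη.
Hence T_t - T_x = u_σ and the PDE becomes the heat equation u_σ = u_ηη on η ∈ ℝ.
Initial data: u(η,0) = T(η,0) = -3sin(5η). Each mode sin(nη) decays as exp(-n²σ) on ℝ, so u(η,σ) = Σ c_n exp(-n²σ) sin(nη) with c_5=-3: u(η,σ) = -3exp(-25σ)sin(5η).
Substituting back: T(x,t) = u(x + t, t).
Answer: T(x, t) = -3exp(-25t)sin(5t + 5x)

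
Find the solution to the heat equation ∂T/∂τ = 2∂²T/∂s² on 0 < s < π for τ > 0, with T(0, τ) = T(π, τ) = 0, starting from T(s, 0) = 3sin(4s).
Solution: Separating variables: T = Σ c_n exp(-2n²τ) sin(ns). From T(s,0) = 3sin(4s): c_4=3.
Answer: T(s, τ) = 3exp(-32τ)sin(4s)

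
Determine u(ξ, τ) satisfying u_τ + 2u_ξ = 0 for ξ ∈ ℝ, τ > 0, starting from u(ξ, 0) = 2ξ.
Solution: By characteristics (dξ/dτ = 2), u(ξ,τ) = f(ξ - 2τ) with f = u(·, 0).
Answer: u(ξ, τ) = 2ξ - 4τ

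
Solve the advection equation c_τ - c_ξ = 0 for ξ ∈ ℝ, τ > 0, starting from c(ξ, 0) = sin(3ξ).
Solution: By characteristics (dξ/dτ = -1), c(ξ,τ) = f(ξ + τ) with f = c(·, 0).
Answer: c(ξ, τ) = sin(3ξ + 3τ)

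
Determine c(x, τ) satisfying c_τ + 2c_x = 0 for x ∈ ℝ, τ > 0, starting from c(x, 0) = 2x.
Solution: By method of characteristics (waves move right with speed 2):
Along characteristics x - 2τ = const, c is constant, so c(x,τ) = f(x - 2τ) with f = c(·, 0).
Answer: c(x, τ) = 2x - 4τ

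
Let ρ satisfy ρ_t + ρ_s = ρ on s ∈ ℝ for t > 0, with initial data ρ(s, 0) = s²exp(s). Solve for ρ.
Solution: Substitute ρ = exp(s)u.
Then ρ_s = exp(s)(u_s + u), ρ_t = exp(s)u_t; substituting and dividing by exp(s), the lower-order terms cancel: u_t + u_s = 0 (standard advection equation).
Data for u: u(s,0) = exp(-s)ρ(s,0) = s².
By characteristics (ds/dt = 1), u(s,t) = f(s - t) with f = u(·, 0).
So u(s,t) = s² - 2st + t², and ρ(s,t) = exp(s)u(s,t).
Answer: ρ(s, t) = s²exp(s) - 2stexp(s) + t²exp(s)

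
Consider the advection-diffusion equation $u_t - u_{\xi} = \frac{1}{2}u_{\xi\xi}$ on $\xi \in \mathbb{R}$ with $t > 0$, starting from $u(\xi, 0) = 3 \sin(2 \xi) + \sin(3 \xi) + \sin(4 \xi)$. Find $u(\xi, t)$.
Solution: Change to a moving frame: let $\eta = \xi + t$, $\sigma = t$ and write $u(\xi,t) = w(\eta,\sigma)$.
By the chain rule $u_t = w_{\sigma} + w_{\eta}$, $u_{\xi} = w_{\eta}$, $u_{\xi\xi} = w_{\eta\eta}$.
Then $u_t - u_{\xi} = w_{\sigma}$: the advection term cancels and the PDE becomes the heat equation $w_{\sigma} = \frac{1}{2}w_{\eta\eta}$ on $\eta \in \mathbb{R}$.
Initial data: $w(\eta,0) = u(\eta,0) = 3 \sin(2 \eta) + \sin(3 \eta) + \sin(4 \eta)$.
On $\eta \in \mathbb{R}$ each mode satisfies $(\sin(n\eta))'' = -n^2 \sin(n\eta)$, so $e^{-n^2\sigma/2} \sin(n\eta)$ solves the heat equation; by superposition $w(\eta,\sigma) = \sum c_n e^{-n^2\sigma/2} \sin(n\eta)$.
Reading off the coefficients: $c_2=3, c_3=1, c_4=1$, so $w(\eta,\sigma) = 3 e^{-2 \sigma} \sin(2 \eta) + e^{-8 \sigma} \sin(4 \eta) + e^{-9 \sigma/2} \sin(3 \eta)$.
Substituting back $\eta = \xi + t$, $\sigma = t$: $u(\xi,t) = w(\xi + t, t)$.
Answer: $u(\xi, t) = 3 e^{-2 t} \sin(2 \xi + 2 t) + e^{-8 t} \sin(4 \xi + 4 t) + e^{-9 t/2} \sin(3 \xi + 3 t)$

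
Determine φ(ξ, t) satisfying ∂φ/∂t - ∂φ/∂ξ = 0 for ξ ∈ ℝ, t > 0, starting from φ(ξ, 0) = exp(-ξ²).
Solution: By method of characteristics (waves move left with speed 1):
Along characteristics ξ + t = const, φ is constant, so φ(ξ,t) = f(ξ + t) with f = φ(·, 0).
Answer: φ(ξ, t) = exp(-(t + ξ)²)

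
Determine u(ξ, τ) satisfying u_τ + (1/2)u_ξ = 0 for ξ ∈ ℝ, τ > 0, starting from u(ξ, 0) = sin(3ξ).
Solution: By characteristics (dξ/dτ = 1/2), u(ξ,τ) = f(ξ - (1/2)τ) with f = u(·, 0).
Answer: u(ξ, τ) = sin(3ξ - 3τ/2)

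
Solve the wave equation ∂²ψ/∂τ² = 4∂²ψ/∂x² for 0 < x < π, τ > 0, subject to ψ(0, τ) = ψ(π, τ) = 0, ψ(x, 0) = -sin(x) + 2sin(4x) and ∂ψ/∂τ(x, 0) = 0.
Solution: Using separation of variables ψ = X(x)T(τ):
Eigenfunctions: sin(nx), n = 1, 2, 3, ...
General solution: ψ(x, τ) = Σ [A_n cos(2n τ) + B_n sin(2n τ)] sin(nx)
From ψ(x,0) = -sin(x) + 2sin(4x): A_1=-1, A_4=2. From ψ_τ(x,0) = 0: all B_n = 0.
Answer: ψ(x, τ) = -sin(x)cos(2τ) + 2sin(4x)cos(8τ)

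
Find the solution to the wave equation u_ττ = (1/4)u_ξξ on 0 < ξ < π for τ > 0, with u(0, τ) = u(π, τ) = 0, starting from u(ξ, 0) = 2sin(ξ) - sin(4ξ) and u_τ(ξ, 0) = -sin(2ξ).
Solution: Using separation of variables u = X(ξ)T(τ):
Eigenfunctions: sin(nξ), n = 1, 2, 3, ...
General solution: u(ξ, τ) = Σ [A_n cos(n τ/2) + B_n sin(n τ/2)] sin(nξ)
From u(ξ,0) = 2sin(ξ) - sin(4ξ): A_1=2, A_4=-1. From u_τ(ξ,0) = -sin(2ξ), using u_τ(ξ,0) = Σ ω_n B_n sin(nξ) with ω_n = n/2: B_2 = (-1)/1 = -1.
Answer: u(ξ, τ) = 2sin(ξ)cos(τ/2) - sin(2ξ)sin(τ) - sin(4ξ)cos(2τ)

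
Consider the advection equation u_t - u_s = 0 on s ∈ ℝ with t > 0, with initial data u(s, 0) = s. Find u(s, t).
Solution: By method of characteristics (waves move left with speed 1):
Along characteristics s + t = const, u is constant, so u(s,t) = f(s + t) with f = u(·, 0).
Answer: u(s, t) = s + t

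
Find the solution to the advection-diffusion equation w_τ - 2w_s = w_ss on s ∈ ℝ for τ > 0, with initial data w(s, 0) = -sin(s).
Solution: Change to a moving frame: let η = s + 2τ, σ = τ and write w(s,τ) = u(η,σ).
By the chain rule w_τ = u_σ + 2u_η, w_s = u_η, w_ss = u_ηη.
Then w_τ - 2w_s = u_σ: the advection term cancels and the PDE becomes the heat equation u_σ = u_ηη on η ∈ ℝ.
Initial data: u(η,0) = w(η,0) = -sin(η).
On η ∈ ℝ each mode satisfies (sin(nη))″ = -n² sin(nη), so exp(-n²σ) sin(nη) solves the heat equation; by superposition u(η,σ) = Σ c_n exp(-n²σ) sin(nη).
Reading off the coefficients: c_1=-1, so u(η,σ) = -exp(-σ)sin(η).
Substituting back η = s + 2τ, σ = τ: w(s,τ) = u(s + 2τ, τ).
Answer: w(s, τ) = -exp(-τ)sin(s + 2τ)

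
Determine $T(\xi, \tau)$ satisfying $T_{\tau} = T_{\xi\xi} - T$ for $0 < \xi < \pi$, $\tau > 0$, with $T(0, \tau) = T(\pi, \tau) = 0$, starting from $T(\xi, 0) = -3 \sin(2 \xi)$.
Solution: Substitute $T = e^{-\tau}u$, i.e. $u = e^{\tau}T$.
By the product rule, $T_{\tau} = e^{-\tau}(u_{\tau} - u)$, $T_{\xi\xi} = e^{-\tau}u_{\xi\xi}$.
Substituting into the PDE and dividing by $e^{-\tau}$: $u_{\tau} - u = u_{\xi\xi} - u$.
The lower-order terms cancel, leaving the standard heat equation $u_{\tau} = u_{\xi\xi}$.
Initial data for $u$: $u(\xi,0) = T(\xi,0) = -3 \sin(2 \xi)$. The boundary conditions carry over: $u(0,\tau) = u(\pi,\tau) = 0$.
Solve for $u$:
  Using separation of variables $u = X(\xi)G(\tau)$:
  Eigenfunctions: $\sin(n\xi)$, $n = 1, 2, 3, \ldots$
  General solution: $u(\xi, \tau) = \sum c_n \sin(n\xi) e^{-n^2 \tau}$
  Matching $u(\xi,0) = -3 \sin(2 \xi)$ term by term: $c_2=-3$.
Hence $u(\xi,\tau) = -3 e^{-4 \tau} \sin(2 \xi)$.
Transform back: $T(\xi,\tau) = e^{-\tau}u(\xi,\tau)$.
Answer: $T(\xi, \tau) = -3 e^{-5 \tau} \sin(2 \xi)$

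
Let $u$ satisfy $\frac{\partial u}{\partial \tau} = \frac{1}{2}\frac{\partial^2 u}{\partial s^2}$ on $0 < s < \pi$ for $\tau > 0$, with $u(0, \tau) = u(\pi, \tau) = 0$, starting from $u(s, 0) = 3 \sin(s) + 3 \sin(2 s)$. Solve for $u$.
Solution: Using separation of variables $u = X(s)T(\tau)$:
Eigenfunctions: $\sin(ns)$, $n = 1, 2, 3, \ldots$
General solution: $u(s, \tau) = \sum c_n \sin(ns) e^{-n^2 \tau/2}$
Matching $u(s,0) = 3 \sin(s) + 3 \sin(2 s)$ term by term: $c_1=3, c_2=3$.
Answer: $u(s, \tau) = 3 e^{-2 \tau} \sin(2 s) + 3 e^{-\tau/2} \sin(s)$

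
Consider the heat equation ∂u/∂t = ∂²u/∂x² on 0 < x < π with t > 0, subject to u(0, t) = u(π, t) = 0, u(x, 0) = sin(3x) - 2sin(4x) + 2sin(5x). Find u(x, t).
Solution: Using separation of variables u = X(x)T(t):
Eigenfunctions: sin(nx), n = 1, 2, 3, ...
General solution: u(x, t) = Σ c_n sin(nx) exp(-n² t)
Matching u(x,0) = sin(3x) - 2sin(4x) + 2sin(5x) term by term: c_3=1, c_4=-2, c_5=2.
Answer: u(x, t) = exp(-9t)sin(3x) - 2exp(-16t)sin(4x) + 2exp(-25t)sin(5x)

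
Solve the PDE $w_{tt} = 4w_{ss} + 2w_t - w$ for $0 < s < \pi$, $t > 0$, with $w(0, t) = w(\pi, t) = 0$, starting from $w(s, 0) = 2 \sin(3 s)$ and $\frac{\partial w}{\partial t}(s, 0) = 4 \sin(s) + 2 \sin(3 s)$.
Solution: Substitute $w = e^{t}u$.
Then $w_t = e^{t}(u_t + u)$, $w_{tt} = e^{t}(u_{tt} + 2u_t + u)$, $w_{ss} = e^{t}u_{ss}$; substituting and dividing by $e^{t}$, the lower-order terms cancel: $u_{tt} = 4u_{ss}$ (standard wave equation).
Data for $u$: $u(s,0) = w(s,0) = 2 \sin(3 s)$; $u_t(s,0) = w_t(s,0) - w(s,0) = 4 \sin(s)$. The boundary conditions carry over: $u(0,t) = u(\pi,t) = 0$.
Separating variables: $u = \sum [A_n \cos(\omega_n t) + B_n \sin(\omega_n t)] \sin(ns)$, $\omega_n = 2n$. From ICs ($B_n$ = velocity coefficient / $\omega_n$): $A_3=2, B_1=2$.
So $u(s,t) = 2 \sin(s) \sin(2 t) + 2 \sin(3 s) \cos(6 t)$, and $w(s,t) = e^{t}u(s,t)$.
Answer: $w(s, t) = 2 e^{t} \sin(s) \sin(2 t) + 2 e^{t} \sin(3 s) \cos(6 t)$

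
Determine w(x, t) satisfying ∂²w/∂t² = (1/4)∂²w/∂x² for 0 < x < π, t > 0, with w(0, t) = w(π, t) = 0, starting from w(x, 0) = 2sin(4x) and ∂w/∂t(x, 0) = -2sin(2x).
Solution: Using separation of variables w = X(x)T(t):
Eigenfunctions: sin(nx), n = 1, 2, 3, ...
General solution: w(x, t) = Σ [A_n cos(n t/2) + B_n sin(n t/2)] sin(nx)
From w(x,0) = 2sin(4x): A_4=2. From w_t(x,0) = -2sin(2x), using w_t(x,0) = Σ ω_n B_n sin(nx) with ω_n = n/2: B_2 = (-2)/1 = -2.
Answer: w(x, t) = -2sin(t)sin(2x) + 2sin(4x)cos(2t)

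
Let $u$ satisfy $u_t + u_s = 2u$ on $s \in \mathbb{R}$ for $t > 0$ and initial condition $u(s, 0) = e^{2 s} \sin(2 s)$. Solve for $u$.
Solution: Substitute $u = e^{2s}w$, i.e. $w = e^{-2s}u$.
By the product rule, $u_s = e^{2s}(w_s + 2w)$, $u_t = e^{2s}w_t$.
Substituting into the PDE and dividing by $e^{2s}$: $w_t + (w_s + 2w) = 2w$.
The lower-order terms cancel, leaving the standard advection equation $w_t + w_s = 0$.
Initial data for $w$: $w(s,0) = e^{-2s}u(s,0) = \sin(2 s)$.
Solve for $w$:
  By method of characteristics (waves move right with speed 1):
  Along characteristics $s - t =$ const, $w$ is constant, so $w(s,t) = f(s - t)$ with $f = w( \cdot , 0)$.
Hence $w(s,t) = \sin(2 s - 2 t)$.
Transform back: $u(s,t) = e^{2s}w(s,t)$.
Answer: $u(s, t) = e^{2 s} \sin(2 s - 2 t)$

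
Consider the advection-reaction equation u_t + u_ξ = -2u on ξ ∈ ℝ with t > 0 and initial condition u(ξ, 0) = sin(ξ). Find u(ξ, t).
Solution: Substitute u = exp(-2t)w, i.e. w = exp(2t)u.
By the product rule, u_t = exp(-2t)(w_t - 2w), u_ξ = exp(-2t)w_ξ.
Substituting into the PDE and dividing by exp(-2t): w_t - 2w + w_ξ = -2w.
The lower-order terms cancel, leaving the standard advection equation w_t + w_ξ = 0.
Initial data for w: w(ξ,0) = u(ξ,0) = sin(ξ).
Solve for w:
  By method of characteristics (waves move right with speed 1):
  Along characteristics ξ - t = const, w is constant, so w(ξ,t) = f(ξ - t) with f = w(·, 0).
Hence w(ξ,t) = -sin(t - ξ).
Transform back: u(ξ,t) = exp(-2t)w(ξ,t).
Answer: u(ξ, t) = -exp(-2t)sin(t - ξ)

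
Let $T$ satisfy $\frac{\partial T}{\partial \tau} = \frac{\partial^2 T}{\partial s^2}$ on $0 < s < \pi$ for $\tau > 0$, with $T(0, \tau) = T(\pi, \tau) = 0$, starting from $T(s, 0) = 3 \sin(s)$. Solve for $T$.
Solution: Using separation of variables $T = X(s)G(\tau)$:
Eigenfunctions: $\sin(ns)$, $n = 1, 2, 3, \ldots$
General solution: $T(s, \tau) = \sum c_n \sin(ns) e^{-n^2 \tau}$
Matching $T(s,0) = 3 \sin(s)$ term by term: $c_1=3$.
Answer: $T(s, \tau) = 3 e^{-\tau} \sin(s)$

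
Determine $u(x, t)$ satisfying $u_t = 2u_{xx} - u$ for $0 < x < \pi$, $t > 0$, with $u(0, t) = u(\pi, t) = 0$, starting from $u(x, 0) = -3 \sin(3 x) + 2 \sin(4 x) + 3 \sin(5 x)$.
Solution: Substitute $u = e^{-t}w$, i.e. $w = e^{t}u$.
By the product rule, $u_t = e^{-t}(w_t - w)$, $u_{xx} = e^{-t}w_{xx}$.
Substituting into the PDE and dividing by $e^{-t}$: $w_t - w = 2w_{xx} - w$.
The lower-order terms cancel, leaving the standard heat equation $w_t = 2w_{xx}$.
Initial data for $w$: $w(x,0) = u(x,0) = -3 \sin(3 x) + 2 \sin(4 x) + 3 \sin(5 x)$. The boundary conditions carry over: $w(0,t) = w(\pi,t) = 0$.
Solve for $w$:
  Using separation of variables $w = X(x)T(t)$:
  Eigenfunctions: $\sin(nx)$, $n = 1, 2, 3, \ldots$
  General solution: $w(x, t) = \sum c_n \sin(nx) e^{-2n^2 t}$
  Matching $w(x,0) = -3 \sin(3 x) + 2 \sin(4 x) + 3 \sin(5 x)$ term by term: $c_3=-3, c_4=2, c_5=3$.
Hence $w(x,t) = -3 e^{-18 t} \sin(3 x) + 2 e^{-32 t} \sin(4 x) + 3 e^{-50 t} \sin(5 x)$.
Transform back: $u(x,t) = e^{-t}w(x,t)$.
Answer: $u(x, t) = -3 e^{-19 t} \sin(3 x) + 2 e^{-33 t} \sin(4 x) + 3 e^{-51 t} \sin(5 x)$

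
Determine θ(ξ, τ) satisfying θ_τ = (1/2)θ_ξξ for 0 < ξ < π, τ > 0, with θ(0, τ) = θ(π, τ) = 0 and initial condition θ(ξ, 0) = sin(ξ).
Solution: Separating variables: θ = Σ c_n exp(-n²τ/2) sin(nξ). From θ(ξ,0) = sin(ξ): c_1=1.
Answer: θ(ξ, τ) = exp(-τ/2)sin(ξ)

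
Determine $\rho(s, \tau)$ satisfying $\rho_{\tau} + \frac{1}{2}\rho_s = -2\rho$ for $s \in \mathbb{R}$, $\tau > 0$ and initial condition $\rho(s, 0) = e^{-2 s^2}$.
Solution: Substitute $\rho = e^{-2\tau}u$.
Then $\rho_{\tau} = e^{-2\tau}(u_{\tau} - 2u)$, $\rho_s = e^{-2\tau}u_s$; substituting and dividing by $e^{-2\tau}$, the lower-order terms cancel: $u_{\tau} + \frac{1}{2}u_s = 0$ (standard advection equation).
Data for $u$: $u(s,0) = \rho(s,0) = e^{-2 s^2}$.
By characteristics ($ds/d\tau = 1/2$), $u(s,\tau) = f(s - \frac{1}{2}\tau)$ with $f = u( \cdot , 0)$.
So $u(s,\tau) = e^{-2 (s - \tau/2)^2}$, and $\rho(s,\tau) = e^{-2\tau}u(s,\tau)$.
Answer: $\rho(s, \tau) = e^{-2 \tau} e^{-2 (-\tau/2 + s)^2}$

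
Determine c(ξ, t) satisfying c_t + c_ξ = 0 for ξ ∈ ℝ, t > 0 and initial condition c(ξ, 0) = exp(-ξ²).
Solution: By method of characteristics (waves move right with speed 1):
Along characteristics ξ - t = const, c is constant, so c(ξ,t) = f(ξ - t) with f = c(·, 0).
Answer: c(ξ, t) = exp(-(-t + ξ)²)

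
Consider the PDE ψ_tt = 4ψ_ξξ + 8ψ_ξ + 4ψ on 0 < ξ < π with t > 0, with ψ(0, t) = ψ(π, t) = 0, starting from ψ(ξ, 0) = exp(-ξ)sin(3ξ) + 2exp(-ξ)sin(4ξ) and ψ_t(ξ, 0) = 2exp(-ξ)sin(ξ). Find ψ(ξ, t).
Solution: Substitute ψ = exp(-ξ)u.
Then ψ_ξ = exp(-ξ)(u_ξ - u), ψ_ξξ = exp(-ξ)(u_ξξ - 2u_ξ + u), ψ_tt = exp(-ξ)u_tt; substituting and dividing by exp(-ξ), the lower-order terms cancel: u_tt = 4u_ξξ (standard wave equation).
Data for u: u(ξ,0) = exp(ξ)ψ(ξ,0) = sin(3ξ) + 2sin(4ξ); u_t(ξ,0) = exp(ξ)ψ_t(ξ,0) = 2sin(ξ). The boundary conditions carry over: u(0,t) = u(π,t) = 0.
Separating variables: u = Σ [A_n cos(ω_n t) + B_n sin(ω_n t)] sin(nξ), ω_n = 2n. From ICs (B_n = velocity coefficient / ω_n): A_3=1, A_4=2, B_1=1.
So u(ξ,t) = sin(2t)sin(ξ) + sin(3ξ)cos(6t) + 2sin(4ξ)cos(8t), and ψ(ξ,t) = exp(-ξ)u(ξ,t).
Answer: ψ(ξ, t) = exp(-ξ)sin(2t)sin(ξ) + exp(-ξ)sin(3ξ)cos(6t) + 2exp(-ξ)sin(4ξ)cos(8t)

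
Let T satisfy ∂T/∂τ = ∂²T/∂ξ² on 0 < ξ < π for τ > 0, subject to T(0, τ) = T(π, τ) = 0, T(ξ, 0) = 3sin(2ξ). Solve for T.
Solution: Using separation of variables T = X(ξ)G(τ):
Eigenfunctions: sin(nξ), n = 1, 2, 3, ...
General solution: T(ξ, τ) = Σ c_n sin(nξ) exp(-n² τ)
Matching T(ξ,0) = 3sin(2ξ) term by term: c_2=3.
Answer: T(ξ, τ) = 3exp(-4τ)sin(2ξ)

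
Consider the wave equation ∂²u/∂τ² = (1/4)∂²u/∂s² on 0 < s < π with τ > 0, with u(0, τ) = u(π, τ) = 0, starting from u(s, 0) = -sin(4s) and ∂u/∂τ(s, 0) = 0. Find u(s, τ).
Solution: Using separation of variables u = X(s)T(τ):
Eigenfunctions: sin(ns), n = 1, 2, 3, ...
General solution: u(s, τ) = Σ [A_n cos(n τ/2) + B_n sin(n τ/2)] sin(ns)
From u(s,0) = -sin(4s): A_4=-1. From u_τ(s,0) = 0: all B_n = 0.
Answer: u(s, τ) = -sin(4s)cos(2τ)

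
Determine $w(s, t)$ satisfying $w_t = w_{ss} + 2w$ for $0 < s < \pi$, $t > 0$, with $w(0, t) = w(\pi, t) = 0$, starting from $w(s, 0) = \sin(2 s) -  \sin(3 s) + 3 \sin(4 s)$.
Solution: Substitute $w = e^{2t}u$.
Then $w_t = e^{2t}(u_t + 2u)$, $w_{ss} = e^{2t}u_{ss}$; substituting and dividing by $e^{2t}$, the lower-order terms cancel: $u_t = u_{ss}$ (standard heat equation).
Data for $u$: $u(s,0) = w(s,0) = \sin(2 s) - \sin(3 s) + 3 \sin(4 s)$. The boundary conditions carry over: $u(0,t) = u(\pi,t) = 0$.
Separating variables: $u = \sum c_n e^{-n^2t} \sin(ns)$. From $u(s,0) = \sin(2 s) - \sin(3 s) + 3 \sin(4 s)$: $c_2=1, c_3=-1, c_4=3$.
So $u(s,t) = e^{-4 t} \sin(2 s) - e^{-9 t} \sin(3 s) + 3 e^{-16 t} \sin(4 s)$, and $w(s,t) = e^{2t}u(s,t)$.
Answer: $w(s, t) = e^{-2 t} \sin(2 s) -  e^{-7 t} \sin(3 s) + 3 e^{-14 t} \sin(4 s)$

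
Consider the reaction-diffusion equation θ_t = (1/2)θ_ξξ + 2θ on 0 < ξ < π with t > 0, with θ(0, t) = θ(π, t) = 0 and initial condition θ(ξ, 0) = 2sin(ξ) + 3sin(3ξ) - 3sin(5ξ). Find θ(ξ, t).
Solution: Substitute θ = exp(2t)u, i.e. u = exp(-2t)θ.
By the product rule, θ_t = exp(2t)(u_t + 2u), θ_ξξ = exp(2t)u_ξξ.
Substituting into the PDE and dividing by exp(2t): u_t + 2u = (1/2)u_ξξ + 2u.
The lower-order terms cancel, leaving the standard heat equation u_t = (1/2)u_ξξ.
Initial data for u: u(ξ,0) = θ(ξ,0) = 2sin(ξ) + 3sin(3ξ) - 3sin(5ξ). The boundary conditions carry over: u(0,t) = u(π,t) = 0.
Solve for u:
  Using separation of variables u = X(ξ)G(t):
  Eigenfunctions: sin(nξ), n = 1, 2, 3, ...
  General solution: u(ξ, t) = Σ c_n sin(nξ) exp(-n² t/2)
  Matching u(ξ,0) = 2sin(ξ) + 3sin(3ξ) - 3sin(5ξ) term by term: c_1=2, c_3=3, c_5=-3.
Hence u(ξ,t) = 2exp(-t/2)sin(ξ) + 3exp(-9t/2)sin(3ξ) - 3exp(-25t/2)sin(5ξ).
Transform back: θ(ξ,t) = exp(2t)u(ξ,t).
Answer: θ(ξ, t) = 2exp(3t/2)sin(ξ) + 3exp(-5t/2)sin(3ξ) - 3exp(-21t/2)sin(5ξ)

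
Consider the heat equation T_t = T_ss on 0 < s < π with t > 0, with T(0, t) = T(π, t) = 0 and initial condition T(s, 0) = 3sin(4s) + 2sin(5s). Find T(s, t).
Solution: Separating variables: T = Σ c_n exp(-n²t) sin(ns). From T(s,0) = 3sin(4s) + 2sin(5s): c_4=3, c_5=2.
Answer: T(s, t) = 3exp(-16t)sin(4s) + 2exp(-25t)sin(5s)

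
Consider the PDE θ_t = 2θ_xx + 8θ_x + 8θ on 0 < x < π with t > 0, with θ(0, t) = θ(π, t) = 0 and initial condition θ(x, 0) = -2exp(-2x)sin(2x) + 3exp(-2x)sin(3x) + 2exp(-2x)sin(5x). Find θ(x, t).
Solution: Substitute θ = exp(-2x)u.
Then θ_x = exp(-2x)(u_x - 2u), θ_xx = exp(-2x)(u_xx - 4u_x + 4u), θ_t = exp(-2x)u_t; substituting and dividing by exp(-2x), the lower-order terms cancel: u_t = 2u_xx (standard heat equation).
Data for u: u(x,0) = exp(2x)θ(x,0) = -2sin(2x) + 3sin(3x) + 2sin(5x). The boundary conditions carry over: u(0,t) = u(π,t) = 0.
Separating variables: u = Σ c_n exp(-2n²t) sin(nx). From u(x,0) = -2sin(2x) + 3sin(3x) + 2sin(5x): c_2=-2, c_3=3, c_5=2.
So u(x,t) = -2exp(-8t)sin(2x) + 3exp(-18t)sin(3x) + 2exp(-50t)sin(5x), and θ(x,t) = exp(-2x)u(x,t).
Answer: θ(x, t) = -2exp(-8t)exp(-2x)sin(2x) + 3exp(-18t)exp(-2x)sin(3x) + 2exp(-50t)exp(-2x)sin(5x)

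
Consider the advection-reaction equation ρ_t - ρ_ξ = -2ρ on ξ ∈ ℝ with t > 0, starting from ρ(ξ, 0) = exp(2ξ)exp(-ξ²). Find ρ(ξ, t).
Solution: Substitute ρ = exp(2ξ)u, i.e. u = exp(-2ξ)ρ.
By the product rule, ρ_ξ = exp(2ξ)(u_ξ + 2u), ρ_t = exp(2ξ)u_t.
Substituting into the PDE and dividing by exp(2ξ): u_t - (u_ξ + 2u) = -2u.
The lower-order terms cancel, leaving the standard advection equation u_t - u_ξ = 0.
Initial data for u: u(ξ,0) = exp(-2ξ)ρ(ξ,0) = exp(-ξ²).
Solve for u:
  By method of characteristics (waves move left with speed 1):
  Along characteristics ξ + t = const, u is constant, so u(ξ,t) = f(ξ + t) with f = u(·, 0).
Hence u(ξ,t) = exp(-(t + ξ)²).
Transform back: ρ(ξ,t) = exp(2ξ)u(ξ,t).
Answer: ρ(ξ, t) = exp(2ξ)exp(-(t + ξ)²)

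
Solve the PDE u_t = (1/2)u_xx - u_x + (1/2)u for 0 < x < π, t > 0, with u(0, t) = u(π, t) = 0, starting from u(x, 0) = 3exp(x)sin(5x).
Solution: Substitute u = exp(x)w.
Then u_x = exp(x)(w_x + w), u_xx = exp(x)(w_xx + 2w_x + w), u_t = exp(x)w_t; substituting and dividing by exp(x), the lower-order terms cancel: w_t = (1/2)w_xx (standard heat equation).
Data for w: w(x,0) = exp(-x)u(x,0) = 3sin(5x). The boundary conditions carry over: w(0,t) = w(π,t) = 0.
Separating variables: w = Σ c_n exp(-n²t/2) sin(nx). From w(x,0) = 3sin(5x): c_5=3.
So w(x,t) = 3exp(-25t/2)sin(5x), and u(x,t) = exp(x)w(x,t).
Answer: u(x, t) = 3exp(-25t/2)exp(x)sin(5x)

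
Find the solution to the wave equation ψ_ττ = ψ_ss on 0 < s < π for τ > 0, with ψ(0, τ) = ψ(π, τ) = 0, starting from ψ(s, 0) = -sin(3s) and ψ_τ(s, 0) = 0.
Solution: Using separation of variables ψ = X(s)T(τ):
Eigenfunctions: sin(ns), n = 1, 2, 3, ...
General solution: ψ(s, τ) = Σ [A_n cos(n τ) + B_n sin(n τ)] sin(ns)
From ψ(s,0) = -sin(3s): A_3=-1. From ψ_τ(s,0) = 0: all B_n = 0.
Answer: ψ(s, τ) = -sin(3s)cos(3τ)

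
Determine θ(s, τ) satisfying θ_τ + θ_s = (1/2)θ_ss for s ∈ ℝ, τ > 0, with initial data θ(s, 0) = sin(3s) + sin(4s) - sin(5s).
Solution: Change to a moving frame: let η = s - τ, σ = τ and write θ(s,τ) = u(η,σ).
By the chain rule θ_τ = u_σ - u_η, θ_s = u_η, θ_ss = u_ηη.
Then θ_τ + θ_s = u_σ: the advection term cancels and the PDE becomes the heat equation u_σ = (1/2)u_ηη on η ∈ ℝ.
Initial data: u(η,0) = θ(η,0) = sin(3η) + sin(4η) - sin(5η).
On η ∈ ℝ each mode satisfies (sin(nη))″ = -n² sin(nη), so exp(-n²σ/2) sin(nη) solves the heat equation; by superposition u(η,σ) = Σ c_n exp(-n²σ/2) sin(nη).
Reading off the coefficients: c_3=1, c_4=1, c_5=-1, so u(η,σ) = exp(-8σ)sin(4η) + exp(-9σ/2)sin(3η) - exp(-25σ/2)sin(5η).
Substituting back η = s - τ, σ = τ: θ(s,τ) = u(s - τ, τ).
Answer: θ(s, τ) = exp(-8τ)sin(4s - 4τ) + exp(-9τ/2)sin(3s - 3τ) - exp(-25τ/2)sin(5s - 5τ)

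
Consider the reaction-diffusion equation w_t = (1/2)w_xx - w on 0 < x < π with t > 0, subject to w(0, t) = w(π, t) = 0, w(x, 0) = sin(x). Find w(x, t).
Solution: Substitute w = exp(-t)u, i.e. u = exp(t)w.
By the product rule, w_t = exp(-t)(u_t - u), w_xx = exp(-t)u_xx.
Substituting into the PDE and dividing by exp(-t): u_t - u = (1/2)u_xx - u.
The lower-order terms cancel, leaving the standard heat equation u_t = (1/2)u_xx.
Initial data for u: u(x,0) = w(x,0) = sin(x). The boundary conditions carry over: u(0,t) = u(π,t) = 0.
Solve for u:
  Using separation of variables u = X(x)T(t):
  Eigenfunctions: sin(nx), n = 1, 2, 3, ...
  General solution: u(x, t) = Σ c_n sin(nx) exp(-n² t/2)
  Matching u(x,0) = sin(x) term by term: c_1=1.
Hence u(x,t) = exp(-t/2)sin(x).
Transform back: w(x,t) = exp(-t)u(x,t).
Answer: w(x, t) = exp(-3t/2)sin(x)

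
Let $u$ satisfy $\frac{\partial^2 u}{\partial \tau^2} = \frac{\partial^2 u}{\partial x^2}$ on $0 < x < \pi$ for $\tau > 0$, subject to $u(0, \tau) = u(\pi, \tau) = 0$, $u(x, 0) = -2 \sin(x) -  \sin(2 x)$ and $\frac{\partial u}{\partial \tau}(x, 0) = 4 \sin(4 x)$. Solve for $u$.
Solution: Using separation of variables $u = X(x)T(\tau)$:
Eigenfunctions: $\sin(nx)$, $n = 1, 2, 3, \ldots$
General solution: $u(x, \tau) = \sum [A_n \cos(n \tau) + B_n \sin(n \tau)] \sin(nx)$
From $u(x,0) = -2 \sin(x) - \sin(2 x)$: $A_1=-2, A_2=-1$. From $u_{\tau}(x,0) = 4 \sin(4 x)$, using $u_{\tau}(x,0) = \sum \omega_n B_n \sin(nx)$ with $\omega_n = n$: $B_4 = 4/4 = 1$.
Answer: $u(x, \tau) = \sin(4 \tau) \sin(4 x) - 2 \sin(x) \cos(\tau) -  \sin(2 x) \cos(2 \tau)$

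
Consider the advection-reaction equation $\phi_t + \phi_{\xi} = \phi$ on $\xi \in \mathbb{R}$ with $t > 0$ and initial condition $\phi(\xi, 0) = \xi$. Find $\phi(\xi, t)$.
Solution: Substitute $\phi = e^{t}u$, i.e. $u = e^{-t}\phi$.
By the product rule, $\phi_t = e^{t}(u_t + u)$, $\phi_{\xi} = e^{t}u_{\xi}$.
Substituting into the PDE and dividing by $e^{t}$: $u_t + u + u_{\xi} = u$.
The lower-order terms cancel, leaving the standard advection equation $u_t + u_{\xi} = 0$.
Initial data for $u$: $u(\xi,0) = \phi(\xi,0) = \xi$.
Solve for $u$:
  By method of characteristics (waves move right with speed 1):
  Along characteristics $\xi - t =$ const, $u$ is constant, so $u(\xi,t) = f(\xi - t)$ with $f = u( \cdot , 0)$.
Hence $u(\xi,t) = - t + \xi$.
Transform back: $\phi(\xi,t) = e^{t}u(\xi,t)$.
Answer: $\phi(\xi, t) = \xi e^{t} -  t e^{t}$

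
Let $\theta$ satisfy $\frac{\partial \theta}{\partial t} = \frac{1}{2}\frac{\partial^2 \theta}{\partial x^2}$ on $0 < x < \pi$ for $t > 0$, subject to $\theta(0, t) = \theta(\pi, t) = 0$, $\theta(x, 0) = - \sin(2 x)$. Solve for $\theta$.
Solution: Separating variables: $\theta = \sum c_n e^{-n^2t/2} \sin(nx)$. From $\theta(x,0) = - \sin(2 x)$: $c_2=-1$.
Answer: $\theta(x, t) = - e^{-2 t} \sin(2 x)$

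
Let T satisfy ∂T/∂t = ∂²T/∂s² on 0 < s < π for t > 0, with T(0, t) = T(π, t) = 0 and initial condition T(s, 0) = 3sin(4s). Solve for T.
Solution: Separating variables: T = Σ c_n exp(-n²t) sin(ns). From T(s,0) = 3sin(4s): c_4=3.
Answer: T(s, t) = 3exp(-16t)sin(4s)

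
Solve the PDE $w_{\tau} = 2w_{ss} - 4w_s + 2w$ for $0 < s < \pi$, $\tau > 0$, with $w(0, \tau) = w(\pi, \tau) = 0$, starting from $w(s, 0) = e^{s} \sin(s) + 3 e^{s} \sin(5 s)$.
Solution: Substitute $w = e^{s}u$.
Then $w_s = e^{s}(u_s + u)$, $w_{ss} = e^{s}(u_{ss} + 2u_s + u)$, $w_{\tau} = e^{s}u_{\tau}$; substituting and dividing by $e^{s}$, the lower-order terms cancel: $u_{\tau} = 2u_{ss}$ (standard heat equation).
Data for $u$: $u(s,0) = e^{-s}w(s,0) = \sin(s) + 3 \sin(5 s)$. The boundary conditions carry over: $u(0,\tau) = u(\pi,\tau) = 0$.
Separating variables: $u = \sum c_n e^{-2n^2\tau} \sin(ns)$. From $u(s,0) = \sin(s) + 3 \sin(5 s)$: $c_1=1, c_5=3$.
So $u(s,\tau) = e^{-2 \tau} \sin(s) + 3 e^{-50 \tau} \sin(5 s)$, and $w(s,\tau) = e^{s}u(s,\tau)$.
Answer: $w(s, \tau) = e^{-2 \tau} e^{s} \sin(s) + 3 e^{-50 \tau} e^{s} \sin(5 s)$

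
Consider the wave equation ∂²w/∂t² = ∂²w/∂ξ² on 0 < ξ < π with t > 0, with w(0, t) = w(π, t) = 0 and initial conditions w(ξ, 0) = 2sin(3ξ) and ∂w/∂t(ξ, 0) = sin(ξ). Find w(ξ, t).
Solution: Separating variables: w = Σ [A_n cos(ω_n t) + B_n sin(ω_n t)] sin(nξ), ω_n = n. From ICs (B_n = velocity coefficient / ω_n): A_3=2, B_1=1.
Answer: w(ξ, t) = sin(t)sin(ξ) + 2sin(3ξ)cos(3t)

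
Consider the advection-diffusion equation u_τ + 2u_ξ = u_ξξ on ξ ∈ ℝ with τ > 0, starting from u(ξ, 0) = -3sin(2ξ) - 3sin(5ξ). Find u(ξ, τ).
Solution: Moving frame: η = ξ - 2τ, σ = τ, u = w(η,σ), so u_τ = w_σ - 2w_η and u_ξξ = w_ηη.
Hence u_τ + 2u_ξ = w_σ and the PDE becomes the heat equation w_σ = w_ηη on η ∈ ℝ.
Initial data: w(η,0) = u(η,0) = -3sin(2η) - 3sin(5η). Each mode sin(nη) decays as exp(-n²σ) on ℝ, so w(η,σ) = Σ c_n exp(-n²σ) sin(nη) with c_2=-3, c_5=-3: w(η,σ) = -3exp(-4σ)sin(2η) - 3exp(-25σ)sin(5η).
Substituting back: u(ξ,τ) = w(ξ - 2τ, τ).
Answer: u(ξ, τ) = -3exp(-4τ)sin(2ξ - 4τ) - 3exp(-25τ)sin(5ξ - 10τ)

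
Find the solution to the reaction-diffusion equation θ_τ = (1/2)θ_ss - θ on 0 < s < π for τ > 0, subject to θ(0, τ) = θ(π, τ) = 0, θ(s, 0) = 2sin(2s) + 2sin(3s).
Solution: Substitute θ = exp(-τ)u.
Then θ_τ = exp(-τ)(u_τ - u), θ_ss = exp(-τ)u_ss; substituting and dividing by exp(-τ), the lower-order terms cancel: u_τ = (1/2)u_ss (standard heat equation).
Data for u: u(s,0) = θ(s,0) = 2sin(2s) + 2sin(3s). The boundary conditions carry over: u(0,τ) = u(π,τ) = 0.
Separating variables: u = Σ c_n exp(-n²τ/2) sin(ns). From u(s,0) = 2sin(2s) + 2sin(3s): c_2=2, c_3=2.
So u(s,τ) = 2exp(-2τ)sin(2s) + 2exp(-9τ/2)sin(3s), and θ(s,τ) = exp(-τ)u(s,τ).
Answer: θ(s, τ) = 2exp(-3τ)sin(2s) + 2exp(-11τ/2)sin(3s)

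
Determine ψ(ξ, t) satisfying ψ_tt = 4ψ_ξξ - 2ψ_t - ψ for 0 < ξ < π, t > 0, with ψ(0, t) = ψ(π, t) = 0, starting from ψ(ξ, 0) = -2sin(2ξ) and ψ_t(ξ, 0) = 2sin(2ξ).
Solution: Substitute ψ = exp(-t)u.
Then ψ_t = exp(-t)(u_t - u), ψ_tt = exp(-t)(u_tt - 2u_t + u), ψ_ξξ = exp(-t)u_ξξ; substituting and dividing by exp(-t), the lower-order terms cancel: u_tt = 4u_ξξ (standard wave equation).
Data for u: u(ξ,0) = ψ(ξ,0) = -2sin(2ξ); u_t(ξ,0) = ψ_t(ξ,0) + ψ(ξ,0) = 0. The boundary conditions carry over: u(0,t) = u(π,t) = 0.
Separating variables: u = Σ [A_n cos(ω_n t) + B_n sin(ω_n t)] sin(nξ), ω_n = 2n. From ICs: A_2=-2.
So u(ξ,t) = -2sin(2ξ)cos(4t), and ψ(ξ,t) = exp(-t)u(ξ,t).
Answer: ψ(ξ, t) = -2exp(-t)sin(2ξ)cos(4t)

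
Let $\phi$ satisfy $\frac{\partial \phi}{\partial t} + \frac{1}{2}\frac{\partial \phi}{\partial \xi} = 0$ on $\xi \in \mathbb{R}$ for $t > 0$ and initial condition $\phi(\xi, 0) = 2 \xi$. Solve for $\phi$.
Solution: By method of characteristics (waves move right with speed 1/2):
Along characteristics $\xi - \frac{1}{2}t =$ const, $\phi$ is constant, so $\phi(\xi,t) = f(\xi - \frac{1}{2}t)$ with $f = \phi( \cdot , 0)$.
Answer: $\phi(\xi, t) = 2 \xi -  t$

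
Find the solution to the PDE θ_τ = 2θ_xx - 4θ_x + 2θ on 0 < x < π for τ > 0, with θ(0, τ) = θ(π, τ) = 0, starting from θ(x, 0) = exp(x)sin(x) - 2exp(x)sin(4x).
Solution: Substitute θ = exp(x)u, i.e. u = exp(-x)θ.
By the product rule, θ_x = exp(x)(u_x + u), θ_xx = exp(x)(u_xx + 2u_x + u), θ_τ = exp(x)u_τ.
Substituting into the PDE and dividing by exp(x): u_τ = 2(u_xx + 2u_x + u) - 4(u_x + u) + 2u.
The lower-order terms cancel, leaving the standard heat equation u_τ = 2u_xx.
Initial data for u: u(x,0) = exp(-x)θ(x,0) = sin(x) - 2sin(4x). The boundary conditions carry over: u(0,τ) = u(π,τ) = 0.
Solve for u:
  Using separation of variables u = X(x)G(τ):
  Eigenfunctions: sin(nx), n = 1, 2, 3, ...
  General solution: u(x, τ) = Σ c_n sin(nx) exp(-2n² τ)
  Matching u(x,0) = sin(x) - 2sin(4x) term by term: c_1=1, c_4=-2.
Hence u(x,τ) = exp(-2τ)sin(x) - 2exp(-32τ)sin(4x).
Transform back: θ(x,τ) = exp(x)u(x,τ).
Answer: θ(x, τ) = exp(x)exp(-2τ)sin(x) - 2exp(x)exp(-32τ)sin(4x)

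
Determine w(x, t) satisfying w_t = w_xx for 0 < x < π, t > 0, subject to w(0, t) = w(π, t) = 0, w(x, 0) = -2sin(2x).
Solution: Separating variables: w = Σ c_n exp(-n²t) sin(nx). From w(x,0) = -2sin(2x): c_2=-2.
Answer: w(x, t) = -2exp(-4t)sin(2x)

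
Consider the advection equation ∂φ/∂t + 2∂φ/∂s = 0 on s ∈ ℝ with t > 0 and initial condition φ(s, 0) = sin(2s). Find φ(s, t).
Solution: By method of characteristics (waves move right with speed 2):
Along characteristics s - 2t = const, φ is constant, so φ(s,t) = f(s - 2t) with f = φ(·, 0).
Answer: φ(s, t) = sin(2s - 4t)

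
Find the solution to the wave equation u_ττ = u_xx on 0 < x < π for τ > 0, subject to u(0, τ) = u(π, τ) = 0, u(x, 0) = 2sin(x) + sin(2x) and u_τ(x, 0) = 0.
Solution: Using separation of variables u = X(x)T(τ):
Eigenfunctions: sin(nx), n = 1, 2, 3, ...
General solution: u(x, τ) = Σ [A_n cos(n τ) + B_n sin(n τ)] sin(nx)
From u(x,0) = 2sin(x) + sin(2x): A_1=2, A_2=1. From u_τ(x,0) = 0: all B_n = 0.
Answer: u(x, τ) = 2sin(x)cos(τ) + sin(2x)cos(2τ)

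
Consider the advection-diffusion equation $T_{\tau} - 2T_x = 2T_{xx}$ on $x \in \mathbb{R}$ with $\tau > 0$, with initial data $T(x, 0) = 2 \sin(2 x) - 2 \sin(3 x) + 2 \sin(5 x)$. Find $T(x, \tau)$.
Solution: Change to a moving frame: let $\eta = x + 2\tau$, $\sigma = \tau$ and write $T(x,\tau) = u(\eta,\sigma)$.
By the chain rule $T_{\tau} = u_{\sigma} + 2u_{\eta}$, $T_x = u_{\eta}$, $T_{xx} = u_{\eta\eta}$.
Then $T_{\tau} - 2T_x = u_{\sigma}$: the advection term cancels and the PDE becomes the heat equation $u_{\sigma} = 2u_{\eta\eta}$ on $\eta \in \mathbb{R}$.
Initial data: $u(\eta,0) = T(\eta,0) = 2 \sin(2 \eta) - 2 \sin(3 \eta) + 2 \sin(5 \eta)$.
On $\eta \in \mathbb{R}$ each mode satisfies $(\sin(n\eta))'' = -n^2 \sin(n\eta)$, so $e^{-2n^2\sigma} \sin(n\eta)$ solves the heat equation; by superposition $u(\eta,\sigma) = \sum c_n e^{-2n^2\sigma} \sin(n\eta)$.
Reading off the coefficients: $c_2=2, c_3=-2, c_5=2$, so $u(\eta,\sigma) = 2 e^{-8 \sigma} \sin(2 \eta) - 2 e^{-18 \sigma} \sin(3 \eta) + 2 e^{-50 \sigma} \sin(5 \eta)$.
Substituting back $\eta = x + 2\tau$, $\sigma = \tau$: $T(x,\tau) = u(x + 2\tau, \tau)$.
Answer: $T(x, \tau) = 2 e^{-8 \tau} \sin(4 \tau + 2 x) - 2 e^{-18 \tau} \sin(6 \tau + 3 x) + 2 e^{-50 \tau} \sin(10 \tau + 5 x)$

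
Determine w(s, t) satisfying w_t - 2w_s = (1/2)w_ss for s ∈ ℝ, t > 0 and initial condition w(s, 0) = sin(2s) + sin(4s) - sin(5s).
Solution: Change to a moving frame: let η = s + 2t, σ = t and write w(s,t) = u(η,σ).
By the chain rule w_t = u_σ + 2u_η, w_s = u_η, w_ss = u_ηη.
Then w_t - 2w_s = u_σ: the advection term cancels and the PDE becomes the heat equation u_σ = (1/2)u_ηη on η ∈ ℝ.
Initial data: u(η,0) = w(η,0) = sin(2η) + sin(4η) - sin(5η).
On η ∈ ℝ each mode satisfies (sin(nη))″ = -n² sin(nη), so exp(-n²σ/2) sin(nη) solves the heat equation; by superposition u(η,σ) = Σ c_n exp(-n²σ/2) sin(nη).
Reading off the coefficients: c_2=1, c_4=1, c_5=-1, so u(η,σ) = exp(-2σ)sin(2η) + exp(-8σ)sin(4η) - exp(-25σ/2)sin(5η).
Substituting back η = s + 2t, σ = t: w(s,t) = u(s + 2t, t).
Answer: w(s, t) = exp(-2t)sin(2s + 4t) + exp(-8t)sin(4s + 8t) - exp(-25t/2)sin(5s + 10t)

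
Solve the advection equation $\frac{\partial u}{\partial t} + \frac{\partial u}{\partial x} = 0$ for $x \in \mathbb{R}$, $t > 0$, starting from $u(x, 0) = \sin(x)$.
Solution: By method of characteristics (waves move right with speed 1):
Along characteristics $x - t =$ const, $u$ is constant, so $u(x,t) = f(x - t)$ with $f = u( \cdot , 0)$.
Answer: $u(x, t) = - \sin(t - x)$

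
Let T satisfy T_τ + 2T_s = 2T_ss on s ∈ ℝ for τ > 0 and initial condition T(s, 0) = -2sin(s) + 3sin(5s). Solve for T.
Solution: Change to a moving frame: let η = s - 2τ, σ = τ and write T(s,τ) = u(η,σ).
By the chain rule T_τ = u_σ - 2u_η, T_s = u_η, T_ss = u_ηη.
Then T_τ + 2T_s = u_σ: the advection term cancels and the PDE becomes the heat equation u_σ = 2u_ηη on η ∈ ℝ.
Initial data: u(η,0) = T(η,0) = -2sin(η) + 3sin(5η).
On η ∈ ℝ each mode satisfies (sin(nη))″ = -n² sin(nη), so exp(-2n²σ) sin(nη) solves the heat equation; by superposition u(η,σ) = Σ c_n exp(-2n²σ) sin(nη).
Reading off the coefficients: c_1=-2, c_5=3, so u(η,σ) = -2exp(-2σ)sin(η) + 3exp(-50σ)sin(5η).
Substituting back η = s - 2τ, σ = τ: T(s,τ) = u(s - 2τ, τ).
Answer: T(s, τ) = -2exp(-2τ)sin(s - 2τ) + 3exp(-50τ)sin(5s - 10τ)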